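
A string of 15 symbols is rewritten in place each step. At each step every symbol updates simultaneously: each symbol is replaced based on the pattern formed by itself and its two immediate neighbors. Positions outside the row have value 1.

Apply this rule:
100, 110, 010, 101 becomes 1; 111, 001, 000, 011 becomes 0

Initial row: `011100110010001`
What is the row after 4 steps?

101100110011011

step 1: 100110011011000
step 2: 110011001101100
step 3: 011001100110110
step 4: 101100110011011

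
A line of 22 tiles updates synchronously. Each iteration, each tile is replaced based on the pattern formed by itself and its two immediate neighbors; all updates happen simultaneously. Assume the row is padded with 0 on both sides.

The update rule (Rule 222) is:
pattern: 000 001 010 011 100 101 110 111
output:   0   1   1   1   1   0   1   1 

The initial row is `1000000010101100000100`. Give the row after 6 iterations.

1111011110101111011111

1100000110101110001110
1110001110101111011111
1111011110101111011111
1111011110101111011111  (fixed point — unchanged through iteration 6)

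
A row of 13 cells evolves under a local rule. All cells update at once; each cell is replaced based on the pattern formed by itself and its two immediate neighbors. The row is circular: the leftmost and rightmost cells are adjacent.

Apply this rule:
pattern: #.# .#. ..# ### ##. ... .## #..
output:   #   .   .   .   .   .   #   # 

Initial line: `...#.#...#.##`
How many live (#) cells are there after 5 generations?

generation 1: #...#.#...##.
generation 2: .#...#.#..#.#
generation 3: #.#...#.#..#.
generation 4: .#.#...#.#..#
generation 5: #.#.#...#.#..
count of #: 5

5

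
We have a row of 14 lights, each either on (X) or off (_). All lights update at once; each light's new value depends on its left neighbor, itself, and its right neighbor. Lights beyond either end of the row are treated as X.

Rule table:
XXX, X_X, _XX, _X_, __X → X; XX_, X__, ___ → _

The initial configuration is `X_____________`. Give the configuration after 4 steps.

__________XXXX

_____________X
____________XX
___________XXX
__________XXXX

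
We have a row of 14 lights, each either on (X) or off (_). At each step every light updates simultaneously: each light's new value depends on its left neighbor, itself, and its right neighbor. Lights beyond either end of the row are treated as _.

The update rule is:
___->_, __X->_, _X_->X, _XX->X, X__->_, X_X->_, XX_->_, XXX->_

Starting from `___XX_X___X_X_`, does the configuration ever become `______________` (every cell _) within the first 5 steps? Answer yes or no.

no

step 1: ___X__X___X_X_
step 2: ___X__X___X_X_  (fixed point — unchanged through step 5)
step 5 is ___X__X___X_X_, still not uniform _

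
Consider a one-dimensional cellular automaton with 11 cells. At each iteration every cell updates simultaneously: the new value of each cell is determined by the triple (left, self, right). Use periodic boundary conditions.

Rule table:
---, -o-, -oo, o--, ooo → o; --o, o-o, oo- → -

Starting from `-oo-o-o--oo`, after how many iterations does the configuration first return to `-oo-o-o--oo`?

2

-o--o-oo-o-
-oo-o-o--oo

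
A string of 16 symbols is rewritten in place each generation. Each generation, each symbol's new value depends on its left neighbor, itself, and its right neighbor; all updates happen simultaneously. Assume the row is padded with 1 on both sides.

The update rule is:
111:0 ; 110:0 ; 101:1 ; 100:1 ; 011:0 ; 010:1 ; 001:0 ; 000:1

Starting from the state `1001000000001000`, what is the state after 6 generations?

0101111111101110
1110000000010001
0001111111011100
1100000000100010
0011111110111011
1000000001000100

1000000001000100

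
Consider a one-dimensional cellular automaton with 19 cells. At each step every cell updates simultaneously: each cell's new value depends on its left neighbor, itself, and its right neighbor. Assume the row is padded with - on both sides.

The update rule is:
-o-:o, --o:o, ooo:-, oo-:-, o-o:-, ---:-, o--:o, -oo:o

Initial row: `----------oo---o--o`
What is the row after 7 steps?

step 1: ---------oo-o-ooooo
step 2: --------oo--o-o----
step 3: -------oo-ooo-oo---
step 4: ------oo--o---o-o--
step 5: -----oo-oooo-oo-oo-
step 6: ----oo--o----o--o-o
step 7: ---oo-oooo--ooooo-o

---oo-oooo--ooooo-o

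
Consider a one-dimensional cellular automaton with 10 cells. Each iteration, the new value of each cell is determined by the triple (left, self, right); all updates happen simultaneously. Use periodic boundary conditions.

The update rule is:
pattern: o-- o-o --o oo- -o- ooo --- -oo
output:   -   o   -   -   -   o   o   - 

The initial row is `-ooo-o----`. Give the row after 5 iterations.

iteration 1: --o-o--ooo
iteration 2: ---o----o-
iteration 3: oo---oo---
iteration 4: ---o----o-  (repeats iteration 2; period 2)
iteration 5: oo---oo---

oo---oo---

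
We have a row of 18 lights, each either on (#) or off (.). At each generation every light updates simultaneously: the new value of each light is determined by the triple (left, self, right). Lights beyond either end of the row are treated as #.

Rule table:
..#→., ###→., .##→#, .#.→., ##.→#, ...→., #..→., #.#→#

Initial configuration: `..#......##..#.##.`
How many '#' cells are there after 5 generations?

2

generation 1: .........##...####
generation 2: .........##...#...
generation 3: .........##.......
generation 4: .........##.......  (fixed point — unchanged through generation 5)
count of #: 2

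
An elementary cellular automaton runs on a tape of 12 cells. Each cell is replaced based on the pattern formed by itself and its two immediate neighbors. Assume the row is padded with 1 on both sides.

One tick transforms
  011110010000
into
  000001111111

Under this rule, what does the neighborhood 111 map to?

0

At position 2 the neighborhood is 111; the next row has 0 there.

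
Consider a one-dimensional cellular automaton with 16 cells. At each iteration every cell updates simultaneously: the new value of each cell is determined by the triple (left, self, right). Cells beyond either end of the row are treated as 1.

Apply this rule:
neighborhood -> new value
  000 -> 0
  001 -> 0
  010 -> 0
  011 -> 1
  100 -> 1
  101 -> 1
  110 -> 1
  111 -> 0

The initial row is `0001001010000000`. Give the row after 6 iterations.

1001110001001010

1000100101000000
1100010010100000
0110001001010000
1111000100101000
0001100010010100
1001110001001010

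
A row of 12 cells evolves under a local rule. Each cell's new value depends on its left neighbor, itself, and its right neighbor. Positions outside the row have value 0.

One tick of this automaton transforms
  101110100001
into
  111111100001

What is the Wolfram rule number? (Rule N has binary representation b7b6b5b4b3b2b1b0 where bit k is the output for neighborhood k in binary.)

236

position 3: 111 → 1  (bit 7 = 1)
position 4: 110 → 1  (bit 6 = 1)
position 1: 101 → 1  (bit 5 = 1)
position 7: 100 → 0  (bit 4 = 0)
position 2: 011 → 1  (bit 3 = 1)
position 0: 010 → 1  (bit 2 = 1)
position 10: 001 → 0  (bit 1 = 0)
position 8: 000 → 0  (bit 0 = 0)
bits b7..b0 = 11101100 = 236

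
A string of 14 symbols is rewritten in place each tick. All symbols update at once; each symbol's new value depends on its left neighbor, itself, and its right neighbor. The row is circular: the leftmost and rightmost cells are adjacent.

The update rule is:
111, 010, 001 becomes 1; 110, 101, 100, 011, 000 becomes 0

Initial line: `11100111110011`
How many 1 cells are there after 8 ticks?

11001011100101
10011001001100
10100011010001
00100100010010
01101100110110
10000001000000
10000011000001
00000100000010
count of 1: 2

2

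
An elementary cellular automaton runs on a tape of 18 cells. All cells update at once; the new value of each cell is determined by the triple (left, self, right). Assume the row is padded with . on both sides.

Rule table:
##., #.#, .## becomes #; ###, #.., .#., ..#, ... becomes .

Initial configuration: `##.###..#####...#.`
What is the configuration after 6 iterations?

####.#..#...#.....
#..##.............
...##.............
...##.............  (fixed point — unchanged through iteration 6)

...##.............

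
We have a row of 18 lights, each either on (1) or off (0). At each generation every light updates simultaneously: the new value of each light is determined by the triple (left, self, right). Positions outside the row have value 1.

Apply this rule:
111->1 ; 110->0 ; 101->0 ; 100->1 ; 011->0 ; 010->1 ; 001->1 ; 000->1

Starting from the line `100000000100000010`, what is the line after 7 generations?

111111011110111111

generation 1: 011111111111111110
generation 2: 001111111111111100
generation 3: 110111111111111011
generation 4: 100011111111110001
generation 5: 011101111111101110
generation 6: 001000111111000100
generation 7: 111111011110111111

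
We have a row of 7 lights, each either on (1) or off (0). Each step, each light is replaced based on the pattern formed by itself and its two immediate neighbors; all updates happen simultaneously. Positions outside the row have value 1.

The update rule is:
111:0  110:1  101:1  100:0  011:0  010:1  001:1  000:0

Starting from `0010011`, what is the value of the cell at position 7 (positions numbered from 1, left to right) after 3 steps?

0

0110100
1011101
1100110
position 7 holds 0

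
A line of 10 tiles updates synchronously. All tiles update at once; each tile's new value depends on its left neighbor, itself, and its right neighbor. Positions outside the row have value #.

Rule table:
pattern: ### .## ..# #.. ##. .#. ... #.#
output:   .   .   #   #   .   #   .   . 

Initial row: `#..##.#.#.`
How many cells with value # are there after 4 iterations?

iteration 1: .##...#.#.
iteration 2: ...#.##.#.
iteration 3: #.##....#.
iteration 4: ....#..##.
count of #: 3

3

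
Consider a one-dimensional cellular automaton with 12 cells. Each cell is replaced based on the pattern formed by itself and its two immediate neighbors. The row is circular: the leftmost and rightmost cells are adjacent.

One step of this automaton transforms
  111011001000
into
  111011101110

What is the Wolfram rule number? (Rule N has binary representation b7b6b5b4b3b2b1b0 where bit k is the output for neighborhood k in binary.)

position 1: 111 → 1  (bit 7 = 1)
position 2: 110 → 1  (bit 6 = 1)
position 3: 101 → 0  (bit 5 = 0)
position 6: 100 → 1  (bit 4 = 1)
position 0: 011 → 1  (bit 3 = 1)
position 8: 010 → 1  (bit 2 = 1)
position 7: 001 → 0  (bit 1 = 0)
position 10: 000 → 1  (bit 0 = 1)
bits b7..b0 = 11011101 = 221

221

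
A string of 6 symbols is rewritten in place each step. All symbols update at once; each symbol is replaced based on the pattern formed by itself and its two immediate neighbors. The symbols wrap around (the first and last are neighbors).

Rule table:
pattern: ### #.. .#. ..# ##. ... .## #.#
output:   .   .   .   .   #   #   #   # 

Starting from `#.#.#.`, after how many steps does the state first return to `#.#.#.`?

2

.#.#.#
#.#.#.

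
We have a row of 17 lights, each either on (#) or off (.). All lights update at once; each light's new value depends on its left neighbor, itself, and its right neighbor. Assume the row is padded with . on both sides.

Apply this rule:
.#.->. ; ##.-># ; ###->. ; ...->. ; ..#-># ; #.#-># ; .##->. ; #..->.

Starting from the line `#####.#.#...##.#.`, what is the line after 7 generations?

....##.#...#.##..
...#.##...#.#.#..
..#.#.#..#.#.#...
.#.#.#..#.#.#....
#.#.#..#.#.#.....
.#.#..#.#.#......
#.#..#.#.#.......

#.#..#.#.#.......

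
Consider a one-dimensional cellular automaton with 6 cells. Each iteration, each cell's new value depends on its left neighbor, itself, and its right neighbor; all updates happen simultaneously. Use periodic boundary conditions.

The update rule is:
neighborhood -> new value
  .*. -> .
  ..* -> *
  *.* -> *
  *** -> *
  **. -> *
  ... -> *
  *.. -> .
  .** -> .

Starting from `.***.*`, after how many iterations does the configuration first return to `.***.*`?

*.***.
.*.***
*.*.**
**.*.*
***.*.
.***.*

6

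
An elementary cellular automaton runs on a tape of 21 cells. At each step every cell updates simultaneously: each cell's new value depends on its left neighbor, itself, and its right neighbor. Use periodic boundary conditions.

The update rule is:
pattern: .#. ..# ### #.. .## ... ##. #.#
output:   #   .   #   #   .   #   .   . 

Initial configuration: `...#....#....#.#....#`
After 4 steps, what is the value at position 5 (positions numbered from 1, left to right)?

#

##.####.####.#.####.#
#...##...##..#..##...
###...##...#.##...##.
.#.##...##.#...##....
position 5 holds #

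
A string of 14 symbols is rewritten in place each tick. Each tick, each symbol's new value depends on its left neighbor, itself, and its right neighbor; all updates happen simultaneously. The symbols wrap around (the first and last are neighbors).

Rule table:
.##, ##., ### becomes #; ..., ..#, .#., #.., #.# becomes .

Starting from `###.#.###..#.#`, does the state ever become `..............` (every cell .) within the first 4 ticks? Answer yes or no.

tick 1: ###...###....#
tick 2: ###...###....#  (fixed point — unchanged through tick 4)
tick 4 is ###...###....#, still not uniform .

no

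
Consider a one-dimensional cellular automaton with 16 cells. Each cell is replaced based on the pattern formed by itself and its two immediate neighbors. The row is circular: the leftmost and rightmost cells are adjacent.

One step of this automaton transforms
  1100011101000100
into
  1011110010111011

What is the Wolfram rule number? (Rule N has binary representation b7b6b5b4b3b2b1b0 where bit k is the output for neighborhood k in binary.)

position 6: 111 → 0  (bit 7 = 0)
position 1: 110 → 0  (bit 6 = 0)
position 8: 101 → 1  (bit 5 = 1)
position 2: 100 → 1  (bit 4 = 1)
position 0: 011 → 1  (bit 3 = 1)
position 9: 010 → 0  (bit 2 = 0)
position 4: 001 → 1  (bit 1 = 1)
position 3: 000 → 1  (bit 0 = 1)
bits b7..b0 = 00111011 = 59

59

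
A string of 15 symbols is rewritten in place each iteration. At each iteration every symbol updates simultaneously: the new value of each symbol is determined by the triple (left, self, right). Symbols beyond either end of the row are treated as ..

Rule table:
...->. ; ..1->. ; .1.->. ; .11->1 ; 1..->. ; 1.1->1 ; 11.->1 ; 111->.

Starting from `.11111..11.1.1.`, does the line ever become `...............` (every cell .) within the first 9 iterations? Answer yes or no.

yes

iteration 1: .1...1..111.1..
iteration 2: ........1.11...
iteration 3: .........111...
iteration 4: .........1.1...
iteration 5: ..........1....
iteration 6: ...............
all cells are . at iteration 6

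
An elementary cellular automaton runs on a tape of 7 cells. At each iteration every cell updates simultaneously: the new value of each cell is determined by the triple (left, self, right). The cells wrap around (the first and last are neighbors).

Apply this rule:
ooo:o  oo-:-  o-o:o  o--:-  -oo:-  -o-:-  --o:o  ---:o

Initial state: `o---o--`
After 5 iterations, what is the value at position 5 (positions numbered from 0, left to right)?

--oo--o
-o---o-
o--oo--
--o---o
-o--oo-
position 5 holds o

o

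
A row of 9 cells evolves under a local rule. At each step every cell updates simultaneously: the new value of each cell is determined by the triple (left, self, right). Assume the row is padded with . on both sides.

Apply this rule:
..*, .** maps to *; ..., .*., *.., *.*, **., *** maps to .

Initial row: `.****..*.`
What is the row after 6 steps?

.*.......

**....*..
*....*...
....*....
...*.....
..*......
.*.......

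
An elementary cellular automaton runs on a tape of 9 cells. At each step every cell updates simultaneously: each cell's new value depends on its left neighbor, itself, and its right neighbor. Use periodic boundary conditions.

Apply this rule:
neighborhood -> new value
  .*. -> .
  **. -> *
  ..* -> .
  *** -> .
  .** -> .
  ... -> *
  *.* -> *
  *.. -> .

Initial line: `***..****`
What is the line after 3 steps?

step 1: ..*......
step 2: *...*****
step 3: *.*......

*.*......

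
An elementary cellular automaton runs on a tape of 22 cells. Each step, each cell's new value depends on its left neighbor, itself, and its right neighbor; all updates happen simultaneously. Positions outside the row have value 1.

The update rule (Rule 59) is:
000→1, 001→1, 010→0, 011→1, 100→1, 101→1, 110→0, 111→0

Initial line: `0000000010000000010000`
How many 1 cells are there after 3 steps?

20

1111111101111111101111
0000000011000000011000
1111111110111111110111
count of 1: 20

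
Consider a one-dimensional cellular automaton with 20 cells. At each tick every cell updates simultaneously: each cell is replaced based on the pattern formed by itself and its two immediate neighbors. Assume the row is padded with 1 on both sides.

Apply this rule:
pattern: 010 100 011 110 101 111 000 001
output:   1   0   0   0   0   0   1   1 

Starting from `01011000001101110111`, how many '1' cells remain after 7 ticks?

5

tick 1: 01000011110000000000
tick 2: 01011100000111111111
tick 3: 01000001111000000000
tick 4: 01011110000011111111
tick 5: 01000000111100000000
tick 6: 01011111000001111111
tick 7: 01000000011110000000
count of 1: 5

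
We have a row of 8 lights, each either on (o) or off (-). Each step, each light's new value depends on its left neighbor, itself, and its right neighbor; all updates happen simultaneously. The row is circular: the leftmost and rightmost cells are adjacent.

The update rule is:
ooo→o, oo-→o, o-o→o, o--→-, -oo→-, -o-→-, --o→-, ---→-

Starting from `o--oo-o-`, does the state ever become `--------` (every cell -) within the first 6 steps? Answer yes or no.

step 1: ----oo-o
step 2: -----oo-
step 3: ------o-
step 4: --------
all cells are - at step 4

yes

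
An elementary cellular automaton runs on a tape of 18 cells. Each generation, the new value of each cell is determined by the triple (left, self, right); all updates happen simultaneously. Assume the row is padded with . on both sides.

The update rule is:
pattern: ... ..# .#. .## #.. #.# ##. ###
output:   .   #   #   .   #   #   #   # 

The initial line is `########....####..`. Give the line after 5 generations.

#.##.###########.#

.########..#.####.
#.###########.####
##.###########.###
.##.###########.##
#.##.###########.#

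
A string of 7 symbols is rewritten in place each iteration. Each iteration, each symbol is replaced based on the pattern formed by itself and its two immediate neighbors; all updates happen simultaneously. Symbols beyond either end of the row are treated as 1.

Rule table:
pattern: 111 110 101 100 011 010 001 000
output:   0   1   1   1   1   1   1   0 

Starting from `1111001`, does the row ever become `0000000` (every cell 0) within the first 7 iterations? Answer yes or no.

yes

0001111
1011000
1111101
0000111
1001100
1111111
0000000
all cells are 0 at iteration 7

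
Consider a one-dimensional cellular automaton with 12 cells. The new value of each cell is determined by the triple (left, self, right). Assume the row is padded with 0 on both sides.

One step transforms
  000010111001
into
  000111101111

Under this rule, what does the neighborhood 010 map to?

1

At position 4 the neighborhood is 010; the next row has 1 there.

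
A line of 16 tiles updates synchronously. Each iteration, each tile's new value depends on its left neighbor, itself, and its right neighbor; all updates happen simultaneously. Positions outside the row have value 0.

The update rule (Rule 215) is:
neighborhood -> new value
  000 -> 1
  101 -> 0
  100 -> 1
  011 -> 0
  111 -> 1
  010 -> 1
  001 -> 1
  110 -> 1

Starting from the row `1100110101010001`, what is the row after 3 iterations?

1001010101110111

iteration 1: 0111010101011111
iteration 2: 1011010101001111
iteration 3: 1001010101110111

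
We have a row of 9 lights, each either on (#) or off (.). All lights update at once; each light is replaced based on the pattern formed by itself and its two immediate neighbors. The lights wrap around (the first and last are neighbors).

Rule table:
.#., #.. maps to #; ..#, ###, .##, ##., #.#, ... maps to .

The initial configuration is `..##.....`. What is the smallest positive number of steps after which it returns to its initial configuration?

....#....
....##...
......#..
......##.
........#
#.......#
.#.......
.##......
...#.....
...##....
.....#...
.....##..
.......#.
.......##
#........
##.......
..#......
..##.....

18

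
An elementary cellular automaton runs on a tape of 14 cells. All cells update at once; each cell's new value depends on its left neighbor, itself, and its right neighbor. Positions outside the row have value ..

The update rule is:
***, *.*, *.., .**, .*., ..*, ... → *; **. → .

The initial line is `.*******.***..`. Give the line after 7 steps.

*.***.**.**.**

step 1: *******.***.**
step 2: ******.***.**.
step 3: *****.***.**.*
step 4: ****.***.**.**
step 5: ***.***.**.**.
step 6: **.***.**.**.*
step 7: *.***.**.**.**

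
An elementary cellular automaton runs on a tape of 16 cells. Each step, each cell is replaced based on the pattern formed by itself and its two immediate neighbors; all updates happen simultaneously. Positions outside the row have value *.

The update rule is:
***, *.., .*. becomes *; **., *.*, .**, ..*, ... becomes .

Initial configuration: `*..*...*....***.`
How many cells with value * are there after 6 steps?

.*.**..**....*..
.*...*...*...**.
.**..**..**.....
...*...*...*....
*..**..**..**...
.*...*...*...*..
count of *: 4

4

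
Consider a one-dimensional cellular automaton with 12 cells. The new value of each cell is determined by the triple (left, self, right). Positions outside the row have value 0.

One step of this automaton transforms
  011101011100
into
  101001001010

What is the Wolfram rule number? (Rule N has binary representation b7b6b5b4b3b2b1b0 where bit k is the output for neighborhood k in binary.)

150

position 2: 111 → 1  (bit 7 = 1)
position 3: 110 → 0  (bit 6 = 0)
position 4: 101 → 0  (bit 5 = 0)
position 10: 100 → 1  (bit 4 = 1)
position 1: 011 → 0  (bit 3 = 0)
position 5: 010 → 1  (bit 2 = 1)
position 0: 001 → 1  (bit 1 = 1)
position 11: 000 → 0  (bit 0 = 0)
bits b7..b0 = 10010110 = 150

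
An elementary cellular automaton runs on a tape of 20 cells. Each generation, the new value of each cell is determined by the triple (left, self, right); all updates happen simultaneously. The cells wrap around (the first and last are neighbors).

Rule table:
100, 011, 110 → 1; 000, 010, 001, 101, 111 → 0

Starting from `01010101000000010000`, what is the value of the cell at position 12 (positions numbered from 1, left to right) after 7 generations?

00000000100000001000
00000000010000000100
00000000001000000010
00000000000100000001
10000000000010000000
01000000000001000000
00100000000000100000
position 12 holds 0

0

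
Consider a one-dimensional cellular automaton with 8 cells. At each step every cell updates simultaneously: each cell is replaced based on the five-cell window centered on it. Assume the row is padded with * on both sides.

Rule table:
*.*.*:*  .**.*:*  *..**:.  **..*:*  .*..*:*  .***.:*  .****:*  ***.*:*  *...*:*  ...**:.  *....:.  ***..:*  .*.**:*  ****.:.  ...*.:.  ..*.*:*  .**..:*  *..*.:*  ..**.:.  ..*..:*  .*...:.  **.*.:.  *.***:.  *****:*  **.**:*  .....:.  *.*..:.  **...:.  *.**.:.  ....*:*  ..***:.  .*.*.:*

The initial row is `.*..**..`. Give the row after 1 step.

..*..**.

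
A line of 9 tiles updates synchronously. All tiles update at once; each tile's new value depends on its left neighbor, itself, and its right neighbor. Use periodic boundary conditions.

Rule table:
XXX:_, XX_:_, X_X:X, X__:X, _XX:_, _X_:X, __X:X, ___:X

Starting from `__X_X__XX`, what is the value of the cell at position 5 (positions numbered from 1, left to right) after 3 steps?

X

XXXXXXX__
_______XX
XXXXXXX__
position 5 holds X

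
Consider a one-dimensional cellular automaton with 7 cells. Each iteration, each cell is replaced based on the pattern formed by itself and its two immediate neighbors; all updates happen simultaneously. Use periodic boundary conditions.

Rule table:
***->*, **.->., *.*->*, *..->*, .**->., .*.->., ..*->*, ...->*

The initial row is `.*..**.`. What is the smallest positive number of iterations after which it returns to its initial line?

2

*.**..*
.*..**.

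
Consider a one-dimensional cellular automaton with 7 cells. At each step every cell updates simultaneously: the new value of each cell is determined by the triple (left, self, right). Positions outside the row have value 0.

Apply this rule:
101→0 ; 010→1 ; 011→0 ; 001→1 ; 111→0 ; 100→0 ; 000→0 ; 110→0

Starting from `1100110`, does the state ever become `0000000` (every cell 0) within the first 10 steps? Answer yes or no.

0001000
0011000
0100000
1100000
0000000
all cells are 0 at step 5

yes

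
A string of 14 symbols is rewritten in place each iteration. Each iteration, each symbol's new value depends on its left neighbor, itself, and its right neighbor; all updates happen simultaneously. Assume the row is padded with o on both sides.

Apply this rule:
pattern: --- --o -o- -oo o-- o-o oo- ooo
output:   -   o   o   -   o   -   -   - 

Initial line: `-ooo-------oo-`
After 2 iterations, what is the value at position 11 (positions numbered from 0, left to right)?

----o-----o---
o--ooo---ooo-o
position 11 holds o

o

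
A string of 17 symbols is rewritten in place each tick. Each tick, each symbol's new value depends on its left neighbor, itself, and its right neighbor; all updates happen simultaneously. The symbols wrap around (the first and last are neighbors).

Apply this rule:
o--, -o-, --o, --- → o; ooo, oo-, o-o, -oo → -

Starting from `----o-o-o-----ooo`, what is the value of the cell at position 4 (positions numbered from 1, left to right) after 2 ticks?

-

tick 1: ooooo-o-oooooo---
tick 2: ------o-------ooo
position 4 holds -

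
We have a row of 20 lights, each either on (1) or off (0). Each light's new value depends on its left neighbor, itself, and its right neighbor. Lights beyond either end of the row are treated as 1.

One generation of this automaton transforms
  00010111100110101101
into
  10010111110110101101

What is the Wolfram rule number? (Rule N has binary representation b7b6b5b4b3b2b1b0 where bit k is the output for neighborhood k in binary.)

position 6: 111 → 1  (bit 7 = 1)
position 8: 110 → 1  (bit 6 = 1)
position 4: 101 → 0  (bit 5 = 0)
position 0: 100 → 1  (bit 4 = 1)
position 5: 011 → 1  (bit 3 = 1)
position 3: 010 → 1  (bit 2 = 1)
position 2: 001 → 0  (bit 1 = 0)
position 1: 000 → 0  (bit 0 = 0)
bits b7..b0 = 11011100 = 220

220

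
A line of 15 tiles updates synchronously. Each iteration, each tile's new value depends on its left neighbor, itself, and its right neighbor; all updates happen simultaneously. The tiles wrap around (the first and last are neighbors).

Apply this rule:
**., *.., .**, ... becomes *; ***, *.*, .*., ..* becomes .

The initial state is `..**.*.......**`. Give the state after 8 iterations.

*.**..******.**
*.***.*....*.*.
..*.*..***.....
*....*.*.******
****.....*.....
*..*****..****.
.*.*...**.*..*.
....**.**..*..*

....**.**..*..*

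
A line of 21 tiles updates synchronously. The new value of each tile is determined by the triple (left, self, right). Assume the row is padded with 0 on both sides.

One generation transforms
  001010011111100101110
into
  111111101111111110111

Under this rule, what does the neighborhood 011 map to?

At position 7 the neighborhood is 011; the next row has 0 there.

0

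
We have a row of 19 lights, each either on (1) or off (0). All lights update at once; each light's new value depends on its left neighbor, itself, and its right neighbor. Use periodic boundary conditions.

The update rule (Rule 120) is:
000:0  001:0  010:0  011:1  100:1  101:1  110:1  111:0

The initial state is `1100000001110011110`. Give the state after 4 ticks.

1010110000010111010

1110000001011010011
0011000000111101010
0011100000100110101
1010110000010111010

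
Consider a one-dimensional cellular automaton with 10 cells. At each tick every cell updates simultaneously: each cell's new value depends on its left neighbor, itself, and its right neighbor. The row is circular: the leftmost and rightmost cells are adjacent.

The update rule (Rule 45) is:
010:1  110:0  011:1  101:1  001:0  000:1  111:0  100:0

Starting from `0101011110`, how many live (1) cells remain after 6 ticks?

4

0111110000
0100000111
1101110100
1011001100
1110001000
1000101010
count of 1: 4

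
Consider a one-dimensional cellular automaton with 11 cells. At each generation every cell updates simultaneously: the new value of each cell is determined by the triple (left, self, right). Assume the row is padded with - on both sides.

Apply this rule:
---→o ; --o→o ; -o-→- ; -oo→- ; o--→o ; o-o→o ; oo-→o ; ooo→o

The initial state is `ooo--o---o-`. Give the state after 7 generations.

-oooo-ooo-o
o-oooo-ooo-
-o-oooo-ooo
o-o-oooo-oo
-o-o-oooo-o
o-o-o-oooo-
-o-o-o-oooo

-o-o-o-oooo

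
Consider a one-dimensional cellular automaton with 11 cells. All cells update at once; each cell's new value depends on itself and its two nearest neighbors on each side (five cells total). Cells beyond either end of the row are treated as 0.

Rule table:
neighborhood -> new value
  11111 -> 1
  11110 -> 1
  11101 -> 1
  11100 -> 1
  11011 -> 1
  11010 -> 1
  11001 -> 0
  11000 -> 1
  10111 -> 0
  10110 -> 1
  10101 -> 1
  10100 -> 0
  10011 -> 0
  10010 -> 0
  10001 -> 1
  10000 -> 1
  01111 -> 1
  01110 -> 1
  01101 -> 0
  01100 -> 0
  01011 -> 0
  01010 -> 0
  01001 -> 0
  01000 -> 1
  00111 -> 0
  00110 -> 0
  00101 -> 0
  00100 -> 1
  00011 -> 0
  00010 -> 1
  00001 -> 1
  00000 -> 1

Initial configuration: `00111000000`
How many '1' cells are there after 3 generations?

9

10011111111
10001111111
11100111111
count of 1: 9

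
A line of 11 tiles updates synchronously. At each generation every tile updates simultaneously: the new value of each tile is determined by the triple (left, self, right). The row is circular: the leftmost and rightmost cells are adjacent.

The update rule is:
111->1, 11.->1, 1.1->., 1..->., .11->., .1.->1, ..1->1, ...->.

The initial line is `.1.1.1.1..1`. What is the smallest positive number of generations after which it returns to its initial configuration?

2

.1.1.1.1.11
.1.1.1.1..1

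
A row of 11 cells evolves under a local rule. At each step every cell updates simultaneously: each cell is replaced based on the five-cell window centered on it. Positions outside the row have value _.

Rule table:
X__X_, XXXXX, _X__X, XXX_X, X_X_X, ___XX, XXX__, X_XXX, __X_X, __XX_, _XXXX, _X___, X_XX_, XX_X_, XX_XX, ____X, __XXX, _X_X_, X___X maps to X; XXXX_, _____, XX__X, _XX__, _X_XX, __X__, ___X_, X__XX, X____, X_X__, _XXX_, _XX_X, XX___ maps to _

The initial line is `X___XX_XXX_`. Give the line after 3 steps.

X_XXX_XXXX_

_XXXX_XX_X_
XXX_XXX_X_X
X_XXX_XXXX_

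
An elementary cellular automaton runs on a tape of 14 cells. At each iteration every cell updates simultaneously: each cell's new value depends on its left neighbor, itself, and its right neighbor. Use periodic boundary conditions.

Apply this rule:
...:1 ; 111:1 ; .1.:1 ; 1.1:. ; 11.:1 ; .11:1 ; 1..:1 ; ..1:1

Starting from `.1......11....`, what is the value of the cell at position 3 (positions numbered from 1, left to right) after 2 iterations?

11111111111111
11111111111111
position 3 holds 1

1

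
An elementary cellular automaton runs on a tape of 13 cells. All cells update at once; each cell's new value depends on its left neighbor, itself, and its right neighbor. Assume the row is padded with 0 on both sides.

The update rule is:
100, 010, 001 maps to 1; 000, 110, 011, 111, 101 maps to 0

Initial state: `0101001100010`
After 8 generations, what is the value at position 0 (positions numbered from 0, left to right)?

generation 1: 1101110010111
generation 2: 0000001110000
generation 3: 0000010001000
generation 4: 0000111011100
generation 5: 0001000000010
generation 6: 0011100000111
generation 7: 0100010001000
generation 8: 1110111011100
position 0 holds 1

1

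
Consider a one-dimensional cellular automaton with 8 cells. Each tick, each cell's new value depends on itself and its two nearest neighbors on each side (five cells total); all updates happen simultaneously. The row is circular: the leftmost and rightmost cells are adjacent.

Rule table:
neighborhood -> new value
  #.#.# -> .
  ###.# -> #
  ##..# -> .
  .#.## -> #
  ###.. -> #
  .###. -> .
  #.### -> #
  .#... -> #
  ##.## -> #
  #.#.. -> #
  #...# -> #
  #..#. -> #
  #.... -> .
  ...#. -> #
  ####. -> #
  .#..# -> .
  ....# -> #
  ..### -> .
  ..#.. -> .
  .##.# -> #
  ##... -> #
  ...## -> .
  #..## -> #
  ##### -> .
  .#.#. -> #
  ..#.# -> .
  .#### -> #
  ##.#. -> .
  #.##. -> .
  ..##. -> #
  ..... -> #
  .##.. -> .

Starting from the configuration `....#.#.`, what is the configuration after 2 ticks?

.###.###
##.###.#

##.###.#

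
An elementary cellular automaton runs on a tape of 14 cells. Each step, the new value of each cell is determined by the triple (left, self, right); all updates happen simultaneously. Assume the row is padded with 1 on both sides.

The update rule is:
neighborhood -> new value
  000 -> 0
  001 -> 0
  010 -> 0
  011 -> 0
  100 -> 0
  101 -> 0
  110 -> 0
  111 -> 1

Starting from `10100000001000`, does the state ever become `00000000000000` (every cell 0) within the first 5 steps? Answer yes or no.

yes

00000000000000
all cells are 0 at step 1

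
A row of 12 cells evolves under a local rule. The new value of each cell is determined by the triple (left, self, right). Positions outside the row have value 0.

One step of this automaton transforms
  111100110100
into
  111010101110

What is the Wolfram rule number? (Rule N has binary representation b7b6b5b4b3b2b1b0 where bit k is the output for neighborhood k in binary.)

188

position 1: 111 → 1  (bit 7 = 1)
position 3: 110 → 0  (bit 6 = 0)
position 8: 101 → 1  (bit 5 = 1)
position 4: 100 → 1  (bit 4 = 1)
position 0: 011 → 1  (bit 3 = 1)
position 9: 010 → 1  (bit 2 = 1)
position 5: 001 → 0  (bit 1 = 0)
position 11: 000 → 0  (bit 0 = 0)
bits b7..b0 = 10111100 = 188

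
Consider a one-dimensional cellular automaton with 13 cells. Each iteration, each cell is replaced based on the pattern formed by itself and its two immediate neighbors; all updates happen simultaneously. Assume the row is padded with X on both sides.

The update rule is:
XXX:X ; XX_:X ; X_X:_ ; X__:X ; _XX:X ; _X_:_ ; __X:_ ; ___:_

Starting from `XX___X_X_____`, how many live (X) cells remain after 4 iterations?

iteration 1: XXX_____X____
iteration 2: XXXX_____X___
iteration 3: XXXXX_____X__
iteration 4: XXXXXX_____X_
count of X: 7

7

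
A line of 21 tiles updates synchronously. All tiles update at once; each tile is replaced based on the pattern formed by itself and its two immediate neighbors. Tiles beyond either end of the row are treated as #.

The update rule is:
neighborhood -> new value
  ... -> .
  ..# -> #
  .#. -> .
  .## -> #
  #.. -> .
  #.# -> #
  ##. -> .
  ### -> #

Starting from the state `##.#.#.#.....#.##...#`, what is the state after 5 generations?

#.#.....#.##...######

#.#.#.#.....#.##...##
.#.#.#.....#.##...###
#.#.#.....#.##...####
.#.#.....#.##...#####
#.#.....#.##...######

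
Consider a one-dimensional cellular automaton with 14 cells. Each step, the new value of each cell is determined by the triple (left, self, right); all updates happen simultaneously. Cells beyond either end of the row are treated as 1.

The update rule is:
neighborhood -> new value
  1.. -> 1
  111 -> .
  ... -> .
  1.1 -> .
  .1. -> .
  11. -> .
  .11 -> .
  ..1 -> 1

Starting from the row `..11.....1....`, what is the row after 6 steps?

step 1: 11..1...1.1..1
step 2: ..11.1.1...11.
step 3: 11......1.1...
step 4: ..1....1...1.1
step 5: 11.1..1.1.1...
step 6: ....11.....1.1

....11.....1.1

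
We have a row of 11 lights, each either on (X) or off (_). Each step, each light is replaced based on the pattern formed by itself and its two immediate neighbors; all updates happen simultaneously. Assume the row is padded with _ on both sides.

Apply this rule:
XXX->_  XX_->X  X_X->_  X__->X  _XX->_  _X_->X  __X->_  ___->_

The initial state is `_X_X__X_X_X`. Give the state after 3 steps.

_XX_X_X_X_X

_X_XX_X_X_X
_X__X_X_X_X
_XX_X_X_X_X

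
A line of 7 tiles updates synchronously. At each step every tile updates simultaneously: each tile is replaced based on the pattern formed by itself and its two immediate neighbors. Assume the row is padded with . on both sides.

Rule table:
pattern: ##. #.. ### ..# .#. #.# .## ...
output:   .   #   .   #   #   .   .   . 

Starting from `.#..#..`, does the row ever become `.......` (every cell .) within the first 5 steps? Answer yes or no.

no

######.
......#
.....##
....#..
...###.
step 5 is ...###., still not uniform .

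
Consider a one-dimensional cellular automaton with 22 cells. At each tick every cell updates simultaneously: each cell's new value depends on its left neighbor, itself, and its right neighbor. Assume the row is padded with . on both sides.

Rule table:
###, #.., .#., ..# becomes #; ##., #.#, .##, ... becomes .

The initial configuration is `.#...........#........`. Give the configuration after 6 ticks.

...#.#...#...#...#.#..

###.........###.......
.#.#.......#.#.#......
##.##.....##.#.##.....
.....#...#...#...#....
....###.###.###.###...
...#.#...#...#...#.#..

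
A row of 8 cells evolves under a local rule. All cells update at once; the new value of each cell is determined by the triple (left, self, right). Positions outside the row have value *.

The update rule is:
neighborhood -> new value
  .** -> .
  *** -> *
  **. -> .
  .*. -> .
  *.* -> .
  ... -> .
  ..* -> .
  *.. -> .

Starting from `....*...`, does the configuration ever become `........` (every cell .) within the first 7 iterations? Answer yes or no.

iteration 1: ........
all cells are . at iteration 1

yes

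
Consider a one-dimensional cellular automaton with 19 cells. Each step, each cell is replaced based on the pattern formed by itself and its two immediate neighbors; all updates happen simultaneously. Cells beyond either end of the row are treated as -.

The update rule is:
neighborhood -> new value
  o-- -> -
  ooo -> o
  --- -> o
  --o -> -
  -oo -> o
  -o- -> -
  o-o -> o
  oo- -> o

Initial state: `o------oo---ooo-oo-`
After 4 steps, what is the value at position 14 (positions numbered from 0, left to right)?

--oooo-oo-o-oooooo-
o-oooooooo-ooooooo-
-ooooooooooooooooo-
-ooooooooooooooooo-
position 14 holds o

o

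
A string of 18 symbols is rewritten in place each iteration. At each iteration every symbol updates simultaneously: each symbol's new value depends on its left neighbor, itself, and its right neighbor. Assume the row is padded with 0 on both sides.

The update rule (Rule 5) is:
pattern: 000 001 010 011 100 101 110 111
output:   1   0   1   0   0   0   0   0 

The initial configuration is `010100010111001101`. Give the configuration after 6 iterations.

010101010111111101

010101010000000001
010101010111111101
010101010000000001  (repeats iteration 1; period 2)
iteration 6: 010101010111111101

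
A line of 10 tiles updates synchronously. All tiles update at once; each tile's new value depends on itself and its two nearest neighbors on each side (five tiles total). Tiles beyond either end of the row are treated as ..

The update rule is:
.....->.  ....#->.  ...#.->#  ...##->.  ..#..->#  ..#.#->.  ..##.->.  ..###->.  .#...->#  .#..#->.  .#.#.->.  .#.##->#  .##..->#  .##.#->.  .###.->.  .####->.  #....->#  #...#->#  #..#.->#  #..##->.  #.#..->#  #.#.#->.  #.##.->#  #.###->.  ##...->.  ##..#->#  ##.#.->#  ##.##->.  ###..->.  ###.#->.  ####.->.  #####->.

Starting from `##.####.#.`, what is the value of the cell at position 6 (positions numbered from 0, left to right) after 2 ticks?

tick 1: .......###
tick 2: ..........
position 6 holds .

.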